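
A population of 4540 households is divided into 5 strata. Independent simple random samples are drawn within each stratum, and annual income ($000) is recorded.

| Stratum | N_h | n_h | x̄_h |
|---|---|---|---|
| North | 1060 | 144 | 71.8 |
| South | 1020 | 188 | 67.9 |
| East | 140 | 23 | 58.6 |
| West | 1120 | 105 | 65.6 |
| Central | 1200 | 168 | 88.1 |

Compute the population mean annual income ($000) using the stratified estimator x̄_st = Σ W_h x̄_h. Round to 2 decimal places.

N = Σ N_h = 4540. Stratum weights W_h = N_h/N.
x̄_st = (1060·71.8 + 1020·67.9 + 140·58.6 + 1120·65.6 + 1200·88.1) / 4540 = 73.2956

x̄_st ≈ 73.30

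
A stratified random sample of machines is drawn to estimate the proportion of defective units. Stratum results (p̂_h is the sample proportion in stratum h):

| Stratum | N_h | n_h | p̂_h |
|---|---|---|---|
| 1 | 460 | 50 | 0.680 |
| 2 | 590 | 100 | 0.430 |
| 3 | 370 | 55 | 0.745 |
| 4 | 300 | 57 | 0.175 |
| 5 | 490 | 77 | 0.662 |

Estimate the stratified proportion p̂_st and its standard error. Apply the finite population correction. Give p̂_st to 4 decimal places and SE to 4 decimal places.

N = 2210; stratum weights W_h = N_h/N.
p̂_st = Σ W_h p̂_h = (460·0.680 + 590·0.430 + 370·0.745 + 300·0.175 + 490·0.662)/2210 = 0.55160
V̂(p̂_st) = Σ W_h² (1 − n_h/N_h) p̂_h(1−p̂_h)/(n_h−1):
  stratum 1: (460/2210)²·(1 − 50/460)·0.680·0.320/49 = 0.000171483
  stratum 2: (590/2210)²·(1 − 100/590)·0.430·0.570/99 = 0.000146545
  stratum 3: (370/2210)²·(1 − 55/370)·0.745·0.255/54 = 8.39519e-05
  stratum 4: (300/2210)²·(1 − 57/300)·0.175·0.825/56 = 3.84811e-05
  stratum 5: (490/2210)²·(1 − 77/490)·0.662·0.338/76 = 0.00012199
V̂(p̂_st) = 0.00056245; SE = √V̂ = 0.023716

p̂_st ≈ 0.5516, SE ≈ 0.0237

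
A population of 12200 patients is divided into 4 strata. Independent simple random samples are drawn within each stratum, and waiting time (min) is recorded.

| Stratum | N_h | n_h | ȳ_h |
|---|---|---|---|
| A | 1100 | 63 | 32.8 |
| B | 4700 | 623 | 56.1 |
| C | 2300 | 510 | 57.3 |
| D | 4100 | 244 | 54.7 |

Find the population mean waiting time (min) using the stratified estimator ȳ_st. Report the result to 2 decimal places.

ȳ_st ≈ 53.75

N = Σ N_h = 12200. Stratum weights W_h = N_h/N.
ȳ_st = (1100·32.8 + 4700·56.1 + 2300·57.3 + 4100·54.7) / 12200 = 53.7549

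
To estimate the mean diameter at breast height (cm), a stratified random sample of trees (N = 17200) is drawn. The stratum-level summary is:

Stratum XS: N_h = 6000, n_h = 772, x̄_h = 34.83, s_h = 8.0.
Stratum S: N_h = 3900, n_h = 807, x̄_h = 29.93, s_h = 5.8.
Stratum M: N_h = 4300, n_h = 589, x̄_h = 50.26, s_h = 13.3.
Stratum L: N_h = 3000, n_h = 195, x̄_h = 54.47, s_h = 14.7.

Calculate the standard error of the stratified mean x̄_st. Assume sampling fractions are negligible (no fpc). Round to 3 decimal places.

V̂(x̄_st) = Σ W_h² s_h²/n_h, with W_h = N_h/N and N = 17200:
  stratum XS: (6000/17200)²·8.0²/772 = 0.0100881
  stratum S: (3900/17200)²·5.8²/807 = 0.00214316
  stratum M: (4300/17200)²·13.3²/589 = 0.0187702
  stratum L: (3000/17200)²·14.7²/195 = 0.0337121
V̂(x̄_st) = 0.0647135
SE(x̄_st) = √0.0647135 = 0.254388

SE(x̄_st) ≈ 0.254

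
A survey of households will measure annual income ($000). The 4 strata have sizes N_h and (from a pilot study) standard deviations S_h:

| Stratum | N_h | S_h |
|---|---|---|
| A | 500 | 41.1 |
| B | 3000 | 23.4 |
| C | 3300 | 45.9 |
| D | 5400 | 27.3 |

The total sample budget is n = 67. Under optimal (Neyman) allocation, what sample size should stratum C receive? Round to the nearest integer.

26

Neyman allocation: n_h = n · N_h S_h / Σ N_i S_i, with n = 67.
  stratum A: N_h·S_h = 500·41.1 = 20550.00
  stratum B: N_h·S_h = 3000·23.4 = 70200.00
  stratum C: N_h·S_h = 3300·45.9 = 151470.00
  stratum D: N_h·S_h = 5400·27.3 = 147420.00
Σ N_h S_h = 389640.00
n for stratum C = 67·151470.00/389640.00 = 26.046 → 26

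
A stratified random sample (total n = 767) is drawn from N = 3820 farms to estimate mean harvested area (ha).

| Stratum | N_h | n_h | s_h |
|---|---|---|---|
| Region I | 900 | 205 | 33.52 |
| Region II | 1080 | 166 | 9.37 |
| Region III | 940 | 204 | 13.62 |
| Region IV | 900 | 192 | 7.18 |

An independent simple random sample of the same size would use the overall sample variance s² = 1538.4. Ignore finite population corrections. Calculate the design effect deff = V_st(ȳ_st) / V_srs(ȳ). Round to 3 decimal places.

deff ≈ 0.208

V̂(ȳ_st) = Σ W_h² s_h²/n_h, with W_h = N_h/N and N = 3820:
  stratum Region I: (900/3820)²·33.52²/205 = 0.304237
  stratum Region II: (1080/3820)²·9.37²/166 = 0.0422758
  stratum Region III: (940/3820)²·13.62²/204 = 0.0550621
  stratum Region IV: (900/3820)²·7.18²/192 = 0.0149041
V_st = 0.416479
V_srs = s²/n = 1538.4/767 = 2.00574
deff = V_st / V_srs = 0.416479/2.00574 = 0.2076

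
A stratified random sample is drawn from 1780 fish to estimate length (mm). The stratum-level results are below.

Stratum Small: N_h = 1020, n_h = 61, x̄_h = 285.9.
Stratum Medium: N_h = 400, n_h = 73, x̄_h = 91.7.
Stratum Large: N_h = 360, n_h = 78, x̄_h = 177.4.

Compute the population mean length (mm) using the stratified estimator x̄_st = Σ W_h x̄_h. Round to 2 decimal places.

x̄_st ≈ 220.32

N = Σ N_h = 1780. Stratum weights W_h = N_h/N.
x̄_st = (1020·285.9 + 400·91.7 + 360·177.4) / 1780 = 220.3157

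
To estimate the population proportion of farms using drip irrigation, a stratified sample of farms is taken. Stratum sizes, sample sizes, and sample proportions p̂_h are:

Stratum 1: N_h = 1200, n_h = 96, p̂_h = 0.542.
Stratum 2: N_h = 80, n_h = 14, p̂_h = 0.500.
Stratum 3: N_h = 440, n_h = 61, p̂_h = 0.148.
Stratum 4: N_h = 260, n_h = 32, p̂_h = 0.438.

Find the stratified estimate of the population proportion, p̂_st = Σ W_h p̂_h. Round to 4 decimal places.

p̂_st ≈ 0.4391

N = 1980; stratum weights W_h = N_h/N.
p̂_st = Σ W_h p̂_h = (1200·0.542 + 80·0.500 + 440·0.148 + 260·0.438)/1980 = 0.43909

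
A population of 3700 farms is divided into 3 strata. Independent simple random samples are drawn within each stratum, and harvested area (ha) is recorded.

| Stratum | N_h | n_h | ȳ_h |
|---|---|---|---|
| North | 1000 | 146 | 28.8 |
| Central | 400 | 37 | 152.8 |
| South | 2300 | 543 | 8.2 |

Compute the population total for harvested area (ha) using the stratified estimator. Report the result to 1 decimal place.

τ̂_st = Σ N_h ȳ_h = 1000·28.8 + 400·152.8 + 2300·8.2 = 108780.0

τ̂_st ≈ 108780.0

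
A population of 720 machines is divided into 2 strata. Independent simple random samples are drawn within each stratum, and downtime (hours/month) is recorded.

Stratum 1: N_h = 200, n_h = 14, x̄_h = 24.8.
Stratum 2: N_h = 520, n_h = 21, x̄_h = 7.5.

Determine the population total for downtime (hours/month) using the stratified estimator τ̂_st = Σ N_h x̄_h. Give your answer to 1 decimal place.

τ̂_st = Σ N_h x̄_h = 200·24.8 + 520·7.5 = 8860.0

τ̂_st ≈ 8860.0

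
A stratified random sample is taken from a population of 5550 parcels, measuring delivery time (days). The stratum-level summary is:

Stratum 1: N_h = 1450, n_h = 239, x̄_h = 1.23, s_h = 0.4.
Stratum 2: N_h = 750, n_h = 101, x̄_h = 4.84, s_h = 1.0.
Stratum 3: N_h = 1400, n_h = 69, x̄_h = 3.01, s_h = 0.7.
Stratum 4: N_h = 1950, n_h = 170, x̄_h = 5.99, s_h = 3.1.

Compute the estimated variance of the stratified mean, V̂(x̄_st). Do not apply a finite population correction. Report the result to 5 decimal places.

V̂(x̄_st) = Σ W_h² s_h²/n_h, with W_h = N_h/N and N = 5550:
  stratum 1: (1450/5550)²·0.4²/239 = 4.56954e-05
  stratum 2: (750/5550)²·1.0²/101 = 0.000180807
  stratum 3: (1400/5550)²·0.7²/69 = 0.000451874
  stratum 4: (1950/5550)²·3.1²/170 = 0.00697843
V̂(x̄_st) = 0.00765681

V̂(x̄_st) ≈ 0.00766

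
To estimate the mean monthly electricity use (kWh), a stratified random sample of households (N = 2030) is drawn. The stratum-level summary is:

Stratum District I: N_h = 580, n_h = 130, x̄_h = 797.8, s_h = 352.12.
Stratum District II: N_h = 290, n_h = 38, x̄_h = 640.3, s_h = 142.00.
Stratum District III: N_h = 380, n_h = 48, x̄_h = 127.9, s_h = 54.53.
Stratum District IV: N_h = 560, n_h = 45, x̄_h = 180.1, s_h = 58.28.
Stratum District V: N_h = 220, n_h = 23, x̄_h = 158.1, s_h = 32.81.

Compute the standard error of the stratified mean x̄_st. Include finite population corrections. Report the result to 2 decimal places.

V̂(x̄_st) = Σ W_h² (1 − n_h/N_h) s_h²/n_h, with W_h = N_h/N and N = 2030:
  stratum District I: (580/2030)²·(1 − 130/580)·352.12²/130 = 60.4069
  stratum District II: (290/2030)²·(1 − 38/290)·142.00²/38 = 9.41022
  stratum District III: (380/2030)²·(1 − 48/380)·54.53²/48 = 1.89653
  stratum District IV: (560/2030)²·(1 − 45/560)·58.28²/45 = 5.28238
  stratum District V: (220/2030)²·(1 − 23/220)·32.81²/23 = 0.492245
V̂(x̄_st) = 77.4883
SE(x̄_st) = √77.4883 = 8.80274

SE(x̄_st) ≈ 8.80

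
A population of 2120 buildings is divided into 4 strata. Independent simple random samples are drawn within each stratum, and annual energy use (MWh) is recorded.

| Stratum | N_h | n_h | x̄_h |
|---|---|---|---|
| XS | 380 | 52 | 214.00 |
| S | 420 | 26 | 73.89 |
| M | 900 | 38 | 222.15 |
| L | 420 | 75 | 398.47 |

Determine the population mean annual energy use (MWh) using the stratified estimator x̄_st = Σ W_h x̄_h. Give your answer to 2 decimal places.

N = Σ N_h = 2120. Stratum weights W_h = N_h/N.
x̄_st = (380·214.00 + 420·73.89 + 900·222.15 + 420·398.47) / 2120 = 226.2482

x̄_st ≈ 226.25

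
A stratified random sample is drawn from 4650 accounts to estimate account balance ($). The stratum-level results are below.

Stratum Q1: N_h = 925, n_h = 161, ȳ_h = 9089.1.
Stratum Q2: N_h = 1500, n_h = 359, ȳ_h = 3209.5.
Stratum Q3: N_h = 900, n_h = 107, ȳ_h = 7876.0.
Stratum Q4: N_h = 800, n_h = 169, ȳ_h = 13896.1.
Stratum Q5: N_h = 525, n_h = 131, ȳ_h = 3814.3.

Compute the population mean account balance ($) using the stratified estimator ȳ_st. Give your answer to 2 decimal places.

ȳ_st ≈ 7189.13

N = Σ N_h = 4650. Stratum weights W_h = N_h/N.
ȳ_st = (925·9089.1 + 1500·3209.5 + 900·7876.0 + 800·13896.1 + 525·3814.3) / 4650 = 7189.1301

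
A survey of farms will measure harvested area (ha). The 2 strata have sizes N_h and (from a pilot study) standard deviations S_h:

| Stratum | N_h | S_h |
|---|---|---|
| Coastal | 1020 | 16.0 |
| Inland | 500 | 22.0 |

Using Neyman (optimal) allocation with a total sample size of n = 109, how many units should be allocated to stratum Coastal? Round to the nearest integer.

65

Neyman allocation: n_h = n · N_h S_h / Σ N_i S_i, with n = 109.
  stratum Coastal: N_h·S_h = 1020·16.0 = 16320.00
  stratum Inland: N_h·S_h = 500·22.0 = 11000.00
Σ N_h S_h = 27320.00
n for stratum Coastal = 109·16320.00/27320.00 = 65.113 → 65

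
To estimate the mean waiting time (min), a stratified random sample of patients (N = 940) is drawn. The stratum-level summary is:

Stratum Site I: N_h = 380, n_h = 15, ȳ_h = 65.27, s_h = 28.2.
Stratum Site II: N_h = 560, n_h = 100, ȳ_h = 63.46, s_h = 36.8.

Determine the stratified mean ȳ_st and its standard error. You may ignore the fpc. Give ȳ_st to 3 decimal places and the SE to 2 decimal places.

ȳ_st = Σ W_h ȳ_h = (380·65.27 + 560·63.46)/940 = 64.19170
V̂(ȳ_st) = Σ W_h² s_h²/n_h, with W_h = N_h/N and N = 940:
  stratum Site I: (380/940)²·28.2²/15 = 8.664
  stratum Site II: (560/940)²·36.8²/100 = 4.80636
V̂(ȳ_st) = 13.4704
SE(ȳ_st) = √13.4704 = 3.6702

ȳ_st ≈ 64.192, SE ≈ 3.67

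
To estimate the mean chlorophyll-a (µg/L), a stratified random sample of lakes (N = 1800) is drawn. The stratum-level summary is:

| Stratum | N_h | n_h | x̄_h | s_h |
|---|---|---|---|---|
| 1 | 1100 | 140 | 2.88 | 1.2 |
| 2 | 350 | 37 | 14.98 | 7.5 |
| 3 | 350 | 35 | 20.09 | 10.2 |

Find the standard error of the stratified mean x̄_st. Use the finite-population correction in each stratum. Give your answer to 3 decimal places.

V̂(x̄_st) = Σ W_h² (1 − n_h/N_h) s_h²/n_h, with W_h = N_h/N and N = 1800:
  stratum 1: (1100/1800)²·(1 − 140/1100)·1.2²/140 = 0.00335238
  stratum 2: (350/1800)²·(1 − 37/350)·7.5²/37 = 0.051403
  stratum 3: (350/1800)²·(1 − 35/350)·10.2²/35 = 0.10115
V̂(x̄_st) = 0.155905
SE(x̄_st) = √0.155905 = 0.394849

SE(x̄_st) ≈ 0.395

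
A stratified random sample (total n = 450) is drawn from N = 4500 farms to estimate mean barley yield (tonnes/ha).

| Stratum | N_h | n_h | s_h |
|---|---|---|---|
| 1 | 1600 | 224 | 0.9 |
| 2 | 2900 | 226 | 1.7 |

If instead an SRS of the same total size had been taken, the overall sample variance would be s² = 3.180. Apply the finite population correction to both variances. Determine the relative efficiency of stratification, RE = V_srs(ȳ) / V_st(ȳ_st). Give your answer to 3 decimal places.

RE ≈ 1.202

V̂(ȳ_st) = Σ W_h² (1 − n_h/N_h) s_h²/n_h, with W_h = N_h/N and N = 4500:
  stratum 1: (1600/4500)²·(1 − 224/1600)·0.9²/224 = 0.000393143
  stratum 2: (2900/4500)²·(1 − 226/2900)·1.7²/226 = 0.00489693
V_st = 0.00529007
V_srs = (1 − 450/4500)·3.180/450 = 0.00636
Relative efficiency = V_srs / V_st = 0.00636/0.00529007 = 1.2023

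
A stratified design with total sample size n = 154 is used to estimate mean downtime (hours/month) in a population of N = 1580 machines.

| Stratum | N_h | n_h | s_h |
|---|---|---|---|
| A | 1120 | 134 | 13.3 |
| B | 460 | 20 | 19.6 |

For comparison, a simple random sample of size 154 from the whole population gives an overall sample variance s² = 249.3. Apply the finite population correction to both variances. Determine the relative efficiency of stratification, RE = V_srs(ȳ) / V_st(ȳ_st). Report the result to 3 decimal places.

RE ≈ 0.682

V̂(ȳ_st) = Σ W_h² (1 − n_h/N_h) s_h²/n_h, with W_h = N_h/N and N = 1580:
  stratum A: (1120/1580)²·(1 − 134/1120)·13.3²/134 = 0.583955
  stratum B: (460/1580)²·(1 − 20/460)·19.6²/20 = 1.55732
V_st = 2.14128
V_srs = (1 − 154/1580)·249.3/154 = 1.46105
Relative efficiency = V_srs / V_st = 1.46105/2.14128 = 0.6823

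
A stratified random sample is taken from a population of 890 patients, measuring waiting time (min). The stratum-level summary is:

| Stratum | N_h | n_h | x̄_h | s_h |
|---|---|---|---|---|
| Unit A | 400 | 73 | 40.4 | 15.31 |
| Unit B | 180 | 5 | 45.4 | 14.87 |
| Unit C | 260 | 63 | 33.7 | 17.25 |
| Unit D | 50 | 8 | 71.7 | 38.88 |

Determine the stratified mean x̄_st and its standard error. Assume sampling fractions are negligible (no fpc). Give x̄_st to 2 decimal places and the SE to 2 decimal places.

x̄_st ≈ 41.21, SE ≈ 1.86

x̄_st = Σ W_h x̄_h = (400·40.4 + 180·45.4 + 260·33.7 + 50·71.7)/890 = 41.21236
V̂(x̄_st) = Σ W_h² s_h²/n_h, with W_h = N_h/N and N = 890:
  stratum Unit A: (400/890)²·15.31²/73 = 0.648586
  stratum Unit B: (180/890)²·14.87²/5 = 1.80891
  stratum Unit C: (260/890)²·17.25²/63 = 0.403092
  stratum Unit D: (50/890)²·38.88²/8 = 0.596379
V̂(x̄_st) = 3.45697
SE(x̄_st) = √3.45697 = 1.85929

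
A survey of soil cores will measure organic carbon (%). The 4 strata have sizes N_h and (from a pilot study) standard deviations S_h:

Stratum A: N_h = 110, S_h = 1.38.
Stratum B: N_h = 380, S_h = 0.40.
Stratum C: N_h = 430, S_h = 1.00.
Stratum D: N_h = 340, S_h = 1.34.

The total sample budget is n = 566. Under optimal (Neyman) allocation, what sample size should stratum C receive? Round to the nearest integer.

Neyman allocation: n_h = n · N_h S_h / Σ N_i S_i, with n = 566.
  stratum A: N_h·S_h = 110·1.38 = 151.80
  stratum B: N_h·S_h = 380·0.40 = 152.00
  stratum C: N_h·S_h = 430·1.00 = 430.00
  stratum D: N_h·S_h = 340·1.34 = 455.60
Σ N_h S_h = 1189.40
n for stratum C = 566·430.00/1189.40 = 204.624 → 205

205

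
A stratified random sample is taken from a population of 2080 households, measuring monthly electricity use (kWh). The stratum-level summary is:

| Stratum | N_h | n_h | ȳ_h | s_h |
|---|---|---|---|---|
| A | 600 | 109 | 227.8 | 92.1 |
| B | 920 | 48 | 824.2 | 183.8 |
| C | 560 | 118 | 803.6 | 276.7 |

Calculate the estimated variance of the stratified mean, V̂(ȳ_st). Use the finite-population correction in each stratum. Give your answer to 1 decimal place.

V̂(ȳ_st) = Σ W_h² (1 − n_h/N_h) s_h²/n_h, with W_h = N_h/N and N = 2080:
  stratum A: (600/2080)²·(1 − 109/600)·92.1²/109 = 5.29906
  stratum B: (920/2080)²·(1 − 48/920)·183.8²/48 = 130.505
  stratum C: (560/2080)²·(1 − 118/560)·276.7²/118 = 37.121
V̂(ȳ_st) = 172.925

V̂(ȳ_st) ≈ 172.9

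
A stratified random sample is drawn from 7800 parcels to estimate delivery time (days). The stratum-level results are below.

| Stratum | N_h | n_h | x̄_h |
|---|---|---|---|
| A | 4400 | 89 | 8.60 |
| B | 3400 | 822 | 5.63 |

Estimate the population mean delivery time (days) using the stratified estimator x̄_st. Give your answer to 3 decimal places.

x̄_st ≈ 7.305

N = Σ N_h = 7800. Stratum weights W_h = N_h/N.
x̄_st = (4400·8.60 + 3400·5.63) / 7800 = 7.30538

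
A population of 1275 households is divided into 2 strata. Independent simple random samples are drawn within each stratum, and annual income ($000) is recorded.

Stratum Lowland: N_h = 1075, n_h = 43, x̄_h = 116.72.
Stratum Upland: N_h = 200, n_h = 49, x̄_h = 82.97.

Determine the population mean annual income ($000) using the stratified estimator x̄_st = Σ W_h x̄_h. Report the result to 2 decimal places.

x̄_st ≈ 111.43

N = Σ N_h = 1275. Stratum weights W_h = N_h/N.
x̄_st = (1075·116.72 + 200·82.97) / 1275 = 111.4259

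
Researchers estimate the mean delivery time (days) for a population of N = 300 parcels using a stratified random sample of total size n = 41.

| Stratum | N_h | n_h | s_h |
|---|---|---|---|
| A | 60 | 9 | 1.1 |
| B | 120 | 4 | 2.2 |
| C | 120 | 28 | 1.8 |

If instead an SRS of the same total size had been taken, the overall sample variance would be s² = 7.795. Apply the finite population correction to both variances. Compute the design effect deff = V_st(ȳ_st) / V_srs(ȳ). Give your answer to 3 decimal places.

deff ≈ 1.255

V̂(ȳ_st) = Σ W_h² (1 − n_h/N_h) s_h²/n_h, with W_h = N_h/N and N = 300:
  stratum A: (60/300)²·(1 − 9/60)·1.1²/9 = 0.00457111
  stratum B: (120/300)²·(1 − 4/120)·2.2²/4 = 0.187147
  stratum C: (120/300)²·(1 − 28/120)·1.8²/28 = 0.0141943
V_st = 0.205912
V_srs = (1 − 41/300)·7.795/41 = 0.164139
deff = V_st / V_srs = 0.205912/0.164139 = 1.2545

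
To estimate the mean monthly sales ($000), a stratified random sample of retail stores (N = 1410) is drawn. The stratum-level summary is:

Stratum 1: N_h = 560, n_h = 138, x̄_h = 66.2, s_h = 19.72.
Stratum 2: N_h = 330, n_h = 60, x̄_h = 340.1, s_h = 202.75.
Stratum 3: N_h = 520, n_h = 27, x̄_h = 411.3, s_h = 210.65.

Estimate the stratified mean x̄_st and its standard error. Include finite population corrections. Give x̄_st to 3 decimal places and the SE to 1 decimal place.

x̄_st ≈ 257.575, SE ≈ 15.6

x̄_st = Σ W_h x̄_h = (560·66.2 + 330·340.1 + 520·411.3)/1410 = 257.57518
V̂(x̄_st) = Σ W_h² (1 − n_h/N_h) s_h²/n_h, with W_h = N_h/N and N = 1410:
  stratum 1: (560/1410)²·(1 − 138/560)·19.72²/138 = 0.334963
  stratum 2: (330/1410)²·(1 − 60/330)·202.75²/60 = 30.7051
  stratum 3: (520/1410)²·(1 − 27/520)·210.65²/27 = 211.92
V̂(x̄_st) = 242.96
SE(x̄_st) = √242.96 = 15.5872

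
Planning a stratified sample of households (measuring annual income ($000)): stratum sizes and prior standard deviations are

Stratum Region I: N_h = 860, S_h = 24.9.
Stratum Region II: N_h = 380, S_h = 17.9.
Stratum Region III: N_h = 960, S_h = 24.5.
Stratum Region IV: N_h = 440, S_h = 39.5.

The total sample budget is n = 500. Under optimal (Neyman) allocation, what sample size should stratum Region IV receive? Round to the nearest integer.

Neyman allocation: n_h = n · N_h S_h / Σ N_i S_i, with n = 500.
  stratum Region I: N_h·S_h = 860·24.9 = 21414.00
  stratum Region II: N_h·S_h = 380·17.9 = 6802.00
  stratum Region III: N_h·S_h = 960·24.5 = 23520.00
  stratum Region IV: N_h·S_h = 440·39.5 = 17380.00
Σ N_h S_h = 69116.00
n for stratum Region IV = 500·17380.00/69116.00 = 125.731 → 126

126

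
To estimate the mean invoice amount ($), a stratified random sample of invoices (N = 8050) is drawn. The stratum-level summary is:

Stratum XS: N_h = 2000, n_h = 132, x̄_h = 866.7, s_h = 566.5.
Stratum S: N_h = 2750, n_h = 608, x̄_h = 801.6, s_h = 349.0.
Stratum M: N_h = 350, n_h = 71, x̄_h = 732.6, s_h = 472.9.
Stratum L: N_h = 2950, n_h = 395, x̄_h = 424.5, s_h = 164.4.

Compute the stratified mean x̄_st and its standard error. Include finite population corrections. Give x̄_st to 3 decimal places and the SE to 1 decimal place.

x̄_st = Σ W_h x̄_h = (2000·866.7 + 2750·801.6 + 350·732.6 + 2950·424.5)/8050 = 676.58199
V̂(x̄_st) = Σ W_h² (1 − n_h/N_h) s_h²/n_h, with W_h = N_h/N and N = 8050:
  stratum XS: (2000/8050)²·(1 − 132/2000)·566.5²/132 = 140.165
  stratum S: (2750/8050)²·(1 − 608/2750)·349.0²/608 = 18.2099
  stratum M: (350/8050)²·(1 − 71/350)·472.9²/71 = 4.74636
  stratum L: (2950/8050)²·(1 − 395/2950)·164.4²/395 = 7.95844
V̂(x̄_st) = 171.08
SE(x̄_st) = √171.08 = 13.0798

x̄_st ≈ 676.582, SE ≈ 13.1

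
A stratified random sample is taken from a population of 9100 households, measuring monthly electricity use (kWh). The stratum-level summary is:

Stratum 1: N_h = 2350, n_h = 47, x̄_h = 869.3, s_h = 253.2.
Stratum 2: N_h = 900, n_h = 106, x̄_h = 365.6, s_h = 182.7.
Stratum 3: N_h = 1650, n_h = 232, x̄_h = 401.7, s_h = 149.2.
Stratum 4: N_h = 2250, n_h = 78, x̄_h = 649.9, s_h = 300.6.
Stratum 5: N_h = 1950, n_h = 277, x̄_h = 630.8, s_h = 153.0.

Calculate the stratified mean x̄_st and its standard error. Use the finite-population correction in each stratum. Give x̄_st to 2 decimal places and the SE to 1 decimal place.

x̄_st = Σ W_h x̄_h = (2350·869.3 + 900·365.6 + 1650·401.7 + 2250·649.9 + 1950·630.8)/9100 = 629.34451
V̂(x̄_st) = Σ W_h² (1 − n_h/N_h) s_h²/n_h, with W_h = N_h/N and N = 9100:
  stratum 1: (2350/9100)²·(1 − 47/2350)·253.2²/47 = 89.1474
  stratum 2: (900/9100)²·(1 − 106/900)·182.7²/106 = 2.71739
  stratum 3: (1650/9100)²·(1 − 232/1650)·149.2²/232 = 2.71098
  stratum 4: (2250/9100)²·(1 − 78/2250)·300.6²/78 = 68.3664
  stratum 5: (1950/9100)²·(1 − 277/1950)·153.0²/277 = 3.32928
V̂(x̄_st) = 166.271
SE(x̄_st) = √166.271 = 12.8946

x̄_st ≈ 629.34, SE ≈ 12.9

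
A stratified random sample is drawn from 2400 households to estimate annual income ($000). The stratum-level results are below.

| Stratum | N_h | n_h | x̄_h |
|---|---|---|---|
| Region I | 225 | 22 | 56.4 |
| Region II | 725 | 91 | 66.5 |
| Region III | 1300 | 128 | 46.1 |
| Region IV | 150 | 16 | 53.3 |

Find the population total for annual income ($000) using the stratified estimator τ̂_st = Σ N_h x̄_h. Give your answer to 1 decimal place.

τ̂_st ≈ 128827.5

τ̂_st = Σ N_h x̄_h = 225·56.4 + 725·66.5 + 1300·46.1 + 150·53.3 = 128827.5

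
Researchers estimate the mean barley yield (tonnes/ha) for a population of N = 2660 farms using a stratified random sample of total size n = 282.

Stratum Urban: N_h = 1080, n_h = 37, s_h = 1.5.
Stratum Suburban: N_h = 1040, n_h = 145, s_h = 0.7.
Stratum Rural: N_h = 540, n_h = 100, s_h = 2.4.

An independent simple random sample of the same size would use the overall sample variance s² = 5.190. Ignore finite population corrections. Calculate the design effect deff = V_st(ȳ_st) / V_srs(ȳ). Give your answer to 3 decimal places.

V̂(ȳ_st) = Σ W_h² s_h²/n_h, with W_h = N_h/N and N = 2660:
  stratum Urban: (1080/2660)²·1.5²/37 = 0.0100246
  stratum Suburban: (1040/2660)²·0.7²/145 = 0.000516573
  stratum Rural: (540/2660)²·2.4²/100 = 0.00237381
V_st = 0.0129149
V_srs = s²/n = 5.190/282 = 0.0184043
deff = V_st / V_srs = 0.0129149/0.0184043 = 0.7017

deff ≈ 0.702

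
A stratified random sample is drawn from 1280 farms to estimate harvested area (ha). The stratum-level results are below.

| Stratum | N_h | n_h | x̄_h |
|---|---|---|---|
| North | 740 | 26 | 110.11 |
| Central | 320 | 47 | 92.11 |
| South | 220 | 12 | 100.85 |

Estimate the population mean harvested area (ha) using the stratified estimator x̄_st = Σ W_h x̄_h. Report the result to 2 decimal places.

x̄_st ≈ 104.02

N = Σ N_h = 1280. Stratum weights W_h = N_h/N.
x̄_st = (740·110.11 + 320·92.11 + 220·100.85) / 1280 = 104.0184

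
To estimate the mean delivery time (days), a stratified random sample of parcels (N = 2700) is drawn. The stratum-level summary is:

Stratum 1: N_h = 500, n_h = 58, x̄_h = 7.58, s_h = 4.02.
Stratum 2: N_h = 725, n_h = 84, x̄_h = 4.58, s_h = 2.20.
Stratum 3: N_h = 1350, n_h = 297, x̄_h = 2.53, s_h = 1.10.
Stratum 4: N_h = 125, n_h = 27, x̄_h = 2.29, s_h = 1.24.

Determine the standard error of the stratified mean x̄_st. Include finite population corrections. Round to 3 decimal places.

V̂(x̄_st) = Σ W_h² (1 − n_h/N_h) s_h²/n_h, with W_h = N_h/N and N = 2700:
  stratum 1: (500/2700)²·(1 − 58/500)·4.02²/58 = 0.00844673
  stratum 2: (725/2700)²·(1 − 84/725)·2.20²/84 = 0.00367312
  stratum 3: (1350/2700)²·(1 − 297/1350)·1.10²/297 = 0.000794444
  stratum 4: (125/2700)²·(1 − 27/125)·1.24²/27 = 9.56948e-05
V̂(x̄_st) = 0.01301
SE(x̄_st) = √0.01301 = 0.114061

SE(x̄_st) ≈ 0.114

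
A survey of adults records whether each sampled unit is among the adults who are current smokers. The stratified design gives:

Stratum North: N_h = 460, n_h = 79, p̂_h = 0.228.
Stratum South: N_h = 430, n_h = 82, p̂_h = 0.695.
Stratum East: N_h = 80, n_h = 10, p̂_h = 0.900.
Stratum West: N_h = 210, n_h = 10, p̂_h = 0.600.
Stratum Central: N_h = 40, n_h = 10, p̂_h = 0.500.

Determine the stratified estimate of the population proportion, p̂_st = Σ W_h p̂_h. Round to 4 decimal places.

p̂_st ≈ 0.5096

N = 1220; stratum weights W_h = N_h/N.
p̂_st = Σ W_h p̂_h = (460·0.228 + 430·0.695 + 80·0.900 + 210·0.600 + 40·0.500)/1220 = 0.50961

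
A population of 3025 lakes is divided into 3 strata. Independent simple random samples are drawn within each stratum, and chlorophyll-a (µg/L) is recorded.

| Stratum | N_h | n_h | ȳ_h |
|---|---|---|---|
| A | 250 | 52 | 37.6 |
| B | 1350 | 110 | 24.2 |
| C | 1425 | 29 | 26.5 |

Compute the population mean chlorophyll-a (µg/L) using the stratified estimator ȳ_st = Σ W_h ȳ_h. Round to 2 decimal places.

ȳ_st ≈ 26.39

N = Σ N_h = 3025. Stratum weights W_h = N_h/N.
ȳ_st = (250·37.6 + 1350·24.2 + 1425·26.5) / 3025 = 26.3909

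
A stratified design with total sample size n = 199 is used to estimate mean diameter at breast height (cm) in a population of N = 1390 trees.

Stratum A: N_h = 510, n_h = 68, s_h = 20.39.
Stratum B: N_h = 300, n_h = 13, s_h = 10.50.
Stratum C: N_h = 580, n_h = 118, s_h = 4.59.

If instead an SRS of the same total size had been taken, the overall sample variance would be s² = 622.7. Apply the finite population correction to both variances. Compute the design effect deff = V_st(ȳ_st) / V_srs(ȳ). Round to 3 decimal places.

deff ≈ 0.416

V̂(ȳ_st) = Σ W_h² (1 − n_h/N_h) s_h²/n_h, with W_h = N_h/N and N = 1390:
  stratum A: (510/1390)²·(1 − 68/510)·20.39²/68 = 0.713327
  stratum B: (300/1390)²·(1 − 13/300)·10.50²/13 = 0.377928
  stratum C: (580/1390)²·(1 − 118/580)·4.59²/118 = 0.0247619
V_st = 1.11602
V_srs = (1 − 199/1390)·622.7/199 = 2.68116
deff = V_st / V_srs = 1.11602/2.68116 = 0.4162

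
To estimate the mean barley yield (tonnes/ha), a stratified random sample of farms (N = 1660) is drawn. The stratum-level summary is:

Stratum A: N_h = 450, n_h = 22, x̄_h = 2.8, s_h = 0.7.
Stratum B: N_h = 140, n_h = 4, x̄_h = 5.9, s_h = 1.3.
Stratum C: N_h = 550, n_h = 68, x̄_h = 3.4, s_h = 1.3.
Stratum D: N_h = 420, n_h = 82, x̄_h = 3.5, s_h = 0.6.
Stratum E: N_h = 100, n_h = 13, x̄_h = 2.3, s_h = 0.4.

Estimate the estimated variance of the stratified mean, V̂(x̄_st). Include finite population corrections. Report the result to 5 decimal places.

V̂(x̄_st) = Σ W_h² (1 − n_h/N_h) s_h²/n_h, with W_h = N_h/N and N = 1660:
  stratum A: (450/1660)²·(1 − 22/450)·0.7²/22 = 0.00155673
  stratum B: (140/1660)²·(1 − 4/140)·1.3²/4 = 0.00291929
  stratum C: (550/1660)²·(1 − 68/550)·1.3²/68 = 0.00239095
  stratum D: (420/1660)²·(1 − 82/420)·0.6²/82 = 0.000226172
  stratum E: (100/1660)²·(1 − 13/100)·0.4²/13 = 3.88579e-05
V̂(x̄_st) = 0.00713201

V̂(x̄_st) ≈ 0.00713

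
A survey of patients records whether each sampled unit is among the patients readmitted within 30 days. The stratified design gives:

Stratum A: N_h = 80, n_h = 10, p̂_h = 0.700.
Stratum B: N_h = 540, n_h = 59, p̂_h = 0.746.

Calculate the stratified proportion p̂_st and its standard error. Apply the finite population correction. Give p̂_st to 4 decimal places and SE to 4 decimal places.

N = 620; stratum weights W_h = N_h/N.
p̂_st = Σ W_h p̂_h = (80·0.700 + 540·0.746)/620 = 0.74006
V̂(p̂_st) = Σ W_h² (1 − n_h/N_h) p̂_h(1−p̂_h)/(n_h−1):
  stratum A: (80/620)²·(1 − 10/80)·0.700·0.300/9 = 0.000339924
  stratum B: (540/620)²·(1 − 59/540)·0.746·0.254/58 = 0.0022075
V̂(p̂_st) = 0.00254742; SE = √V̂ = 0.050472

p̂_st ≈ 0.7401, SE ≈ 0.0505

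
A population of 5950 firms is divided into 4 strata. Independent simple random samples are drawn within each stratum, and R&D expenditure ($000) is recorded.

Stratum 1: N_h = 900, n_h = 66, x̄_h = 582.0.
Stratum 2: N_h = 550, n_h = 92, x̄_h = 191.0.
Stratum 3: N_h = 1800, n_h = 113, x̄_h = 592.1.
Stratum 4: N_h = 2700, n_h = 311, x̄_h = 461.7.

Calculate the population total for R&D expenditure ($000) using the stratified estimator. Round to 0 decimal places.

τ̂_st ≈ 2941220

τ̂_st = Σ N_h x̄_h = 900·582.0 + 550·191.0 + 1800·592.1 + 2700·461.7 = 2941220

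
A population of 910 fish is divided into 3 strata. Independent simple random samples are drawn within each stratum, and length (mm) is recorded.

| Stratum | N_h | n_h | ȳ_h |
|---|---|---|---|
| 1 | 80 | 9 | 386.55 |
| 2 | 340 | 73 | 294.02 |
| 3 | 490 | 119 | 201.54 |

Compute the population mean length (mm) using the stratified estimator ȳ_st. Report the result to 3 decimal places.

ȳ_st ≈ 252.358

N = Σ N_h = 910. Stratum weights W_h = N_h/N.
ȳ_st = (80·386.55 + 340·294.02 + 490·201.54) / 910 = 252.35758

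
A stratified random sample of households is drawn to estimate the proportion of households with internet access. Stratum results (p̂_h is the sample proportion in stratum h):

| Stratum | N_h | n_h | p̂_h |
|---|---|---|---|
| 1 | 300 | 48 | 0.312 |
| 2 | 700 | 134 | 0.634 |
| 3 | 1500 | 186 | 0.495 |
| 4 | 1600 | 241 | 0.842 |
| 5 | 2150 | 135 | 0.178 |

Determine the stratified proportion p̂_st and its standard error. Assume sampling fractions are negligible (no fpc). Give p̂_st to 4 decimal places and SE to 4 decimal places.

N = 6250; stratum weights W_h = N_h/N.
p̂_st = Σ W_h p̂_h = (300·0.312 + 700·0.634 + 1500·0.495 + 1600·0.842 + 2150·0.178)/6250 = 0.48157
V̂(p̂_st) = Σ W_h² p̂_h(1−p̂_h)/(n_h−1):
  stratum 1: (300/6250)²·0.312·0.688/47 = 1.05227e-05
  stratum 2: (700/6250)²·0.634·0.366/133 = 2.18854e-05
  stratum 3: (1500/6250)²·0.495·0.505/185 = 7.78301e-05
  stratum 4: (1600/6250)²·0.842·0.158/240 = 3.63277e-05
  stratum 5: (2150/6250)²·0.178·0.822/134 = 0.000129212
V̂(p̂_st) = 0.000275778; SE = √V̂ = 0.0166066

p̂_st ≈ 0.4816, SE ≈ 0.0166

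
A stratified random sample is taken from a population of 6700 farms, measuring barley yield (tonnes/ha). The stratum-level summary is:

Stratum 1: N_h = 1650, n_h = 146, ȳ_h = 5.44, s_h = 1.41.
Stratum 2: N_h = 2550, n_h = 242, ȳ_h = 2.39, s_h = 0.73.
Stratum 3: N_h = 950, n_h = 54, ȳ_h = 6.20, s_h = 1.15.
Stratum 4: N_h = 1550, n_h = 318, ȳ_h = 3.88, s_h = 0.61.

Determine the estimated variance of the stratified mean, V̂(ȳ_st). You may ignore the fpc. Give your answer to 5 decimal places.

V̂(ȳ_st) ≈ 0.00170

V̂(ȳ_st) = Σ W_h² s_h²/n_h, with W_h = N_h/N and N = 6700:
  stratum 1: (1650/6700)²·1.41²/146 = 0.000825855
  stratum 2: (2550/6700)²·0.73²/242 = 0.000318978
  stratum 3: (950/6700)²·1.15²/54 = 0.000492379
  stratum 4: (1550/6700)²·0.61²/318 = 6.26248e-05
V̂(ȳ_st) = 0.00169984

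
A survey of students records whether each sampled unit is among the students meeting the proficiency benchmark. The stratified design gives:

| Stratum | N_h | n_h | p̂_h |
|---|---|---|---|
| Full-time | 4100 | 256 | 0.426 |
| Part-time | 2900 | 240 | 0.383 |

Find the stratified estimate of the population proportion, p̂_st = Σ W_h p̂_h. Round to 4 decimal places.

p̂_st ≈ 0.4082

N = 7000; stratum weights W_h = N_h/N.
p̂_st = Σ W_h p̂_h = (4100·0.426 + 2900·0.383)/7000 = 0.40819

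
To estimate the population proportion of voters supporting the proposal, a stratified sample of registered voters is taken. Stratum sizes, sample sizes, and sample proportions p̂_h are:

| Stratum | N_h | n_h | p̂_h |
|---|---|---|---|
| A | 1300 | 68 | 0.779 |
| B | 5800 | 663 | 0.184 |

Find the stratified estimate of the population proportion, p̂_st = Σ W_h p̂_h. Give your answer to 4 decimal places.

p̂_st ≈ 0.2929

N = 7100; stratum weights W_h = N_h/N.
p̂_st = Σ W_h p̂_h = (1300·0.779 + 5800·0.184)/7100 = 0.29294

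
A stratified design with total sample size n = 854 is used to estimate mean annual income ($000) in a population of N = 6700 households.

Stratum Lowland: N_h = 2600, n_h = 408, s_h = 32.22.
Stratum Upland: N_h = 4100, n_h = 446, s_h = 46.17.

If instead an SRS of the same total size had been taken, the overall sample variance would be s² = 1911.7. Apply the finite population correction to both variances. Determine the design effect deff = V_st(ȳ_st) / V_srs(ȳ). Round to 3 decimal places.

deff ≈ 0.982

V̂(ȳ_st) = Σ W_h² (1 − n_h/N_h) s_h²/n_h, with W_h = N_h/N and N = 6700:
  stratum Lowland: (2600/6700)²·(1 − 408/2600)·32.22²/408 = 0.323039
  stratum Upland: (4100/6700)²·(1 − 446/4100)·46.17²/446 = 1.5951
V_st = 1.91814
V_srs = (1 − 854/6700)·1911.7/854 = 1.9532
deff = V_st / V_srs = 1.91814/1.9532 = 0.9821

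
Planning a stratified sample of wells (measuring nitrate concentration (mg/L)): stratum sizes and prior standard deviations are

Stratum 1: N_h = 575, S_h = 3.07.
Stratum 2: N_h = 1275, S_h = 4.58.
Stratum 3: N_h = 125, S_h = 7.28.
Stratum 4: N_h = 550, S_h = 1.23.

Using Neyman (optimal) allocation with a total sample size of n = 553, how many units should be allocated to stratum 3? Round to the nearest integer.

55

Neyman allocation: n_h = n · N_h S_h / Σ N_i S_i, with n = 553.
  stratum 1: N_h·S_h = 575·3.07 = 1765.25
  stratum 2: N_h·S_h = 1275·4.58 = 5839.50
  stratum 3: N_h·S_h = 125·7.28 = 910.00
  stratum 4: N_h·S_h = 550·1.23 = 676.50
Σ N_h S_h = 9191.25
n for stratum 3 = 553·910.00/9191.25 = 54.751 → 55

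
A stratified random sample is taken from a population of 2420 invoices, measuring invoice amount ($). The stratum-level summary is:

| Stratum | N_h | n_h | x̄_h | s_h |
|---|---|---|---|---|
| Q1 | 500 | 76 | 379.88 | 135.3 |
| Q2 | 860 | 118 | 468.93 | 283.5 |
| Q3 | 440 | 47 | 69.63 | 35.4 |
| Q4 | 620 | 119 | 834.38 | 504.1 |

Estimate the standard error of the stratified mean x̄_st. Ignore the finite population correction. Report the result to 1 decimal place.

SE(x̄_st) ≈ 15.4

V̂(x̄_st) = Σ W_h² s_h²/n_h, with W_h = N_h/N and N = 2420:
  stratum Q1: (500/2420)²·135.3²/76 = 10.2823
  stratum Q2: (860/2420)²·283.5²/118 = 86.0182
  stratum Q3: (440/2420)²·35.4²/47 = 0.881421
  stratum Q4: (620/2420)²·504.1²/119 = 140.165
V̂(x̄_st) = 237.347
SE(x̄_st) = √237.347 = 15.4061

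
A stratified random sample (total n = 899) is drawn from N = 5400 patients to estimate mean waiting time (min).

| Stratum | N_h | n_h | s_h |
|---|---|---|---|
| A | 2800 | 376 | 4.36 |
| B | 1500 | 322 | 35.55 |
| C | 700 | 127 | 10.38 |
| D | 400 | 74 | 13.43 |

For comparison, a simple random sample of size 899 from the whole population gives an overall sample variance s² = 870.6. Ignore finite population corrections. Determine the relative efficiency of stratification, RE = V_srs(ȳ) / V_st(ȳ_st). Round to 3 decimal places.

V̂(ȳ_st) = Σ W_h² s_h²/n_h, with W_h = N_h/N and N = 5400:
  stratum A: (2800/5400)²·4.36²/376 = 0.0135929
  stratum B: (1500/5400)²·35.55²/322 = 0.302844
  stratum C: (700/5400)²·10.38²/127 = 0.0142561
  stratum D: (400/5400)²·13.43²/74 = 0.0133737
V_st = 0.344066
V_srs = s²/n = 870.6/899 = 0.968409
Relative efficiency = V_srs / V_st = 0.968409/0.344066 = 2.8146

RE ≈ 2.815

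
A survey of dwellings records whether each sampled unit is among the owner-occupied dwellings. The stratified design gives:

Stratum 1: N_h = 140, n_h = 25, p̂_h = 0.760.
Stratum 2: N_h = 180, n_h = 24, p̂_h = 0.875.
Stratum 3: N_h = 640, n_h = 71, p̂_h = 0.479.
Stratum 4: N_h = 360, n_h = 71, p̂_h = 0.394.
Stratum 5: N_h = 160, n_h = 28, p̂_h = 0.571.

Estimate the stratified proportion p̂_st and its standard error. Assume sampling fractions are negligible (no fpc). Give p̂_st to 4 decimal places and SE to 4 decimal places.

N = 1480; stratum weights W_h = N_h/N.
p̂_st = Σ W_h p̂_h = (140·0.760 + 180·0.875 + 640·0.479 + 360·0.394 + 160·0.571)/1480 = 0.54301
V̂(p̂_st) = Σ W_h² p̂_h(1−p̂_h)/(n_h−1):
  stratum 1: (140/1480)²·0.760·0.240/24 = 6.80058e-05
  stratum 2: (180/1480)²·0.875·0.125/23 = 7.03415e-05
  stratum 3: (640/1480)²·0.479·0.521/70 = 0.000666671
  stratum 4: (360/1480)²·0.394·0.606/70 = 0.000201815
  stratum 5: (160/1480)²·0.571·0.429/27 = 0.000106034
V̂(p̂_st) = 0.00111287; SE = √V̂ = 0.0333597

p̂_st ≈ 0.5430, SE ≈ 0.0334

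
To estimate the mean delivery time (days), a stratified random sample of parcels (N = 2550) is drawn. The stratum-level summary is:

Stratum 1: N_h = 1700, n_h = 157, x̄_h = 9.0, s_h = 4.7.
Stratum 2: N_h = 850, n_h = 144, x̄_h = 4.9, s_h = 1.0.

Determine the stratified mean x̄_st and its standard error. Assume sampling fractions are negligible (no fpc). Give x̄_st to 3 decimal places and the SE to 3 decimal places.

x̄_st = Σ W_h x̄_h = (1700·9.0 + 850·4.9)/2550 = 7.63333
V̂(x̄_st) = Σ W_h² s_h²/n_h, with W_h = N_h/N and N = 2550:
  stratum 1: (1700/2550)²·4.7²/157 = 0.0625336
  stratum 2: (850/2550)²·1.0²/144 = 0.000771605
V̂(x̄_st) = 0.0633052
SE(x̄_st) = √0.0633052 = 0.251605

x̄_st ≈ 7.633, SE ≈ 0.252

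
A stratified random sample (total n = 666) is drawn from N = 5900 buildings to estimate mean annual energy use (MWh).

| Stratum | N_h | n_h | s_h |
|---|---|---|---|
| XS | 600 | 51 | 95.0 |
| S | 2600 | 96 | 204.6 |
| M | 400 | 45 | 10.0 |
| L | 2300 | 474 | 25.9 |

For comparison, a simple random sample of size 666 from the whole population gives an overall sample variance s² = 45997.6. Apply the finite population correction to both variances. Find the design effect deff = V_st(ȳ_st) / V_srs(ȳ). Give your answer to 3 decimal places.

deff ≈ 1.361

V̂(ȳ_st) = Σ W_h² (1 − n_h/N_h) s_h²/n_h, with W_h = N_h/N and N = 5900:
  stratum XS: (600/5900)²·(1 − 51/600)·95.0²/51 = 1.67454
  stratum S: (2600/5900)²·(1 − 96/2600)·204.6²/96 = 81.5537
  stratum M: (400/5900)²·(1 − 45/400)·10.0²/45 = 0.00906508
  stratum L: (2300/5900)²·(1 − 474/2300)·25.9²/474 = 0.170744
V_st = 83.4081
V_srs = (1 − 666/5900)·45997.6/666 = 61.2693
deff = V_st / V_srs = 83.4081/61.2693 = 1.3613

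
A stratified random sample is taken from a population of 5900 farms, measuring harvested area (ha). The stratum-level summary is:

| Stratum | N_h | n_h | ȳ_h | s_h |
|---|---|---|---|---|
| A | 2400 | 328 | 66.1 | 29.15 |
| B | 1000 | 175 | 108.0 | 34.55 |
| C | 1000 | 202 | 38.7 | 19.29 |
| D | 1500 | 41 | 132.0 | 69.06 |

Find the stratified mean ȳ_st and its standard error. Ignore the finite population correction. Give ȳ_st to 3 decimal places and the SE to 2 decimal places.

ȳ_st = Σ W_h ȳ_h = (2400·66.1 + 1000·108.0 + 1000·38.7 + 1500·132.0)/5900 = 85.31186
V̂(ȳ_st) = Σ W_h² s_h²/n_h, with W_h = N_h/N and N = 5900:
  stratum A: (2400/5900)²·29.15²/328 = 0.428669
  stratum B: (1000/5900)²·34.55²/175 = 0.195954
  stratum C: (1000/5900)²·19.29²/202 = 0.0529187
  stratum D: (1500/5900)²·69.06²/41 = 7.51879
V̂(ȳ_st) = 8.19633
SE(ȳ_st) = √8.19633 = 2.86292

ȳ_st ≈ 85.312, SE ≈ 2.86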